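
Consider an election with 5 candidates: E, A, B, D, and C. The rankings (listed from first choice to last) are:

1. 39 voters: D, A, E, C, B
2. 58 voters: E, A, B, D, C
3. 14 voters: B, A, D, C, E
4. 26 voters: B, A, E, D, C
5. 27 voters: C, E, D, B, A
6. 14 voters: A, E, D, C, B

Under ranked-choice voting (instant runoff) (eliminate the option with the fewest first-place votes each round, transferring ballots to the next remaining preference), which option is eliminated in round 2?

Round 1: E 58, A 14, B 40, D 39, C 27. Eliminate A.
Round 2: E 72, B 40, D 39, C 27. Eliminate C.

C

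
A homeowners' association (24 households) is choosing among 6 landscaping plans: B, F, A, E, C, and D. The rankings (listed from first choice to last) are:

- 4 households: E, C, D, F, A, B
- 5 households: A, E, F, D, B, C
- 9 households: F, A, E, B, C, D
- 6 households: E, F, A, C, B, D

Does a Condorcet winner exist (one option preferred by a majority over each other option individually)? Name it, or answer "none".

none

Checking pairwise contests:
F beats B 24–0.
E beats F 15–9.
F beats A 19–5.
A beats E 14–10.
B beats C 14–10.
B beats D 15–9.
Every option loses at least one head-to-head, so there is no Condorcet winner.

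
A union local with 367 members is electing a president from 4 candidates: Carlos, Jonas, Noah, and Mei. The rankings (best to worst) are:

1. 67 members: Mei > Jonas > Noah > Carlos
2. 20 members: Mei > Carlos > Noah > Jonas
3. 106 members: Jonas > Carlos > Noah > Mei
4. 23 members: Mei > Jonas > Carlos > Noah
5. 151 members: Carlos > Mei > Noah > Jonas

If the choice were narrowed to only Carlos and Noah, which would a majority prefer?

Carlos

Voters preferring Carlos to Noah: 300; preferring Noah to Carlos: 67.
Carlos wins the head-to-head.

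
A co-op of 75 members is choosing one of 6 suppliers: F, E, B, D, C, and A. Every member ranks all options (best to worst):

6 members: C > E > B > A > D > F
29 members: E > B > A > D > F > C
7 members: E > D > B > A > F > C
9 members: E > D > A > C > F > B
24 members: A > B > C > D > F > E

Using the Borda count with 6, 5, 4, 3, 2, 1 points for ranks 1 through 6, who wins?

A

F: 6·1 + 29·2 + 7·2 + 9·2 + 24·2 = 144
E: 6·5 + 29·6 + 7·6 + 9·6 + 24·1 = 324
B: 6·4 + 29·5 + 7·4 + 9·1 + 24·5 = 326
D: 6·2 + 29·3 + 7·5 + 9·5 + 24·3 = 251
C: 6·6 + 29·1 + 7·1 + 9·3 + 24·4 = 195
A: 6·3 + 29·4 + 7·3 + 9·4 + 24·6 = 335
A has the highest Borda score (335).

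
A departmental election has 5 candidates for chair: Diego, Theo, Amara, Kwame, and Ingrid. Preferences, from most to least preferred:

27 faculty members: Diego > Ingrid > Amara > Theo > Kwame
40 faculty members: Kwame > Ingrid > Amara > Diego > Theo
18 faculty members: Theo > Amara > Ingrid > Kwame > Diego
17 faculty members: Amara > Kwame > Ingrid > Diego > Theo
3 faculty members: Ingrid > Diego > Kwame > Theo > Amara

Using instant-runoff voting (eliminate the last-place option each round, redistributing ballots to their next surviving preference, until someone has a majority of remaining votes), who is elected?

Round 1: Diego 27, Theo 18, Amara 17, Kwame 40, Ingrid 3. Eliminate Ingrid.
Round 2: Diego 30, Theo 18, Amara 17, Kwame 40. Eliminate Amara.
Round 3: Diego 30, Theo 18, Kwame 57. Kwame has a majority.

Kwame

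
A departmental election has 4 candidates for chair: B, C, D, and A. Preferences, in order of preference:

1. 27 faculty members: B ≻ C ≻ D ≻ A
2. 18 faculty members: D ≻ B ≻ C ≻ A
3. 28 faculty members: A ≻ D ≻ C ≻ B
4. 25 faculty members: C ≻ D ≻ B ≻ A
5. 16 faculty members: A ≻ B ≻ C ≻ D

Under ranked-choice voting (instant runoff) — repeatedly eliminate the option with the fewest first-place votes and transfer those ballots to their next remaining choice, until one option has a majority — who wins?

B

Round 1: B 27, C 25, D 18, A 44. Eliminate D.
Round 2: B 45, C 25, A 44. Eliminate C.
Round 3: B 70, A 44. B has a majority.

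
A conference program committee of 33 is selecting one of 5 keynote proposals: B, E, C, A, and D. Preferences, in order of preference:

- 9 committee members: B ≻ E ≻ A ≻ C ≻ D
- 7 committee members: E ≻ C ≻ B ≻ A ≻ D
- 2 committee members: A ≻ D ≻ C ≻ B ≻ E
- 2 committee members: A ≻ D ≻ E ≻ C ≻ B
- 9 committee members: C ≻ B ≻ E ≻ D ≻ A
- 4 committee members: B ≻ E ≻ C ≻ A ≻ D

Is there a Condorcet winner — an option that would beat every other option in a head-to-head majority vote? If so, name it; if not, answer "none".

none

Checking pairwise contests:
C beats B 20–13.
B beats E 24–9.
E beats C 22–11.
B beats A 29–4.
B beats D 29–4.
Every option loses at least one head-to-head, so there is no Condorcet winner.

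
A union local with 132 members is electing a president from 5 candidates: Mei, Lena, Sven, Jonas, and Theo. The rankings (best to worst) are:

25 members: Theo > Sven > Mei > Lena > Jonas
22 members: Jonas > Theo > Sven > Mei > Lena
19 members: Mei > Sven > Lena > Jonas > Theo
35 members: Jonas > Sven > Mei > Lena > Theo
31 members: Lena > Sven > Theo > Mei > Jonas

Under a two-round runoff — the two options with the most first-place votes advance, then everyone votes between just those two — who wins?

Round 1 first-place votes: Mei 19, Lena 31, Sven 0, Jonas 57, Theo 25.
Jonas and Lena advance.
Runoff: Jonas is preferred to Lena by 57 voters; Lena by 75.
Lena wins the runoff.

Lena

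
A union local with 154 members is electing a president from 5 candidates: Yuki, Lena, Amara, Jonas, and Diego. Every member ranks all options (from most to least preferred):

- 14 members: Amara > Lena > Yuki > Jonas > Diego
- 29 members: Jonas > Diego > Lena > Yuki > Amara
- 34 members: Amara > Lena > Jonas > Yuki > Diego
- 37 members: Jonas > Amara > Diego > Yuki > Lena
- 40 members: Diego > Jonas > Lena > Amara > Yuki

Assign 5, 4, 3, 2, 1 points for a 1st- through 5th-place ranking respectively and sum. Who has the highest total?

Jonas

Yuki: 14·3 + 29·2 + 34·2 + 37·2 + 40·1 = 282
Lena: 14·4 + 29·3 + 34·4 + 37·1 + 40·3 = 436
Amara: 14·5 + 29·1 + 34·5 + 37·4 + 40·2 = 497
Jonas: 14·2 + 29·5 + 34·3 + 37·5 + 40·4 = 620
Diego: 14·1 + 29·4 + 34·1 + 37·3 + 40·5 = 475
Jonas has the highest Borda score (620).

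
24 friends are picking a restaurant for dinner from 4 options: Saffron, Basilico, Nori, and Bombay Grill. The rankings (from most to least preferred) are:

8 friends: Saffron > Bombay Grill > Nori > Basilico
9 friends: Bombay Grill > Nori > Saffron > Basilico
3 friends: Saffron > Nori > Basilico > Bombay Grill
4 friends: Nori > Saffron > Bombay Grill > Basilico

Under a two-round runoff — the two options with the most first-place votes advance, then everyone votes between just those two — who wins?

Round 1 first-place votes: Saffron 11, Basilico 0, Nori 4, Bombay Grill 9.
Saffron and Bombay Grill advance.
Runoff: Saffron is preferred to Bombay Grill by 15 voters; Bombay Grill by 9.
Saffron wins the runoff.

Saffron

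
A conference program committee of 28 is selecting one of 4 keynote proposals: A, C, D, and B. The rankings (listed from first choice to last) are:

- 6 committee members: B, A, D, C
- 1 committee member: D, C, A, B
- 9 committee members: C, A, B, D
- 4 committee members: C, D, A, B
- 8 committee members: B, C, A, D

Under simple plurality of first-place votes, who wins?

B

First-place votes: A 0, C 13, D 1, B 14.
B has the most first-place votes.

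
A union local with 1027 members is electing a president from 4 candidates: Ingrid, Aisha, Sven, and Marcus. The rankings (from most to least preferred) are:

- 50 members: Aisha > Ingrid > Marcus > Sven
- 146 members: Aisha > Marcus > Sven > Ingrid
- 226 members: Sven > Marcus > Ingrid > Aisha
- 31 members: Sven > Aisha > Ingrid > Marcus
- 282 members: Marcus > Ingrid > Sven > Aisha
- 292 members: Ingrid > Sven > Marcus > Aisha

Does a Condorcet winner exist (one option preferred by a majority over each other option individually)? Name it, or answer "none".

none

Checking pairwise contests:
Marcus beats Ingrid 654–373.
Ingrid beats Aisha 800–227.
Ingrid beats Sven 624–403.
Sven beats Marcus 549–478.
Every option loses at least one head-to-head, so there is no Condorcet winner.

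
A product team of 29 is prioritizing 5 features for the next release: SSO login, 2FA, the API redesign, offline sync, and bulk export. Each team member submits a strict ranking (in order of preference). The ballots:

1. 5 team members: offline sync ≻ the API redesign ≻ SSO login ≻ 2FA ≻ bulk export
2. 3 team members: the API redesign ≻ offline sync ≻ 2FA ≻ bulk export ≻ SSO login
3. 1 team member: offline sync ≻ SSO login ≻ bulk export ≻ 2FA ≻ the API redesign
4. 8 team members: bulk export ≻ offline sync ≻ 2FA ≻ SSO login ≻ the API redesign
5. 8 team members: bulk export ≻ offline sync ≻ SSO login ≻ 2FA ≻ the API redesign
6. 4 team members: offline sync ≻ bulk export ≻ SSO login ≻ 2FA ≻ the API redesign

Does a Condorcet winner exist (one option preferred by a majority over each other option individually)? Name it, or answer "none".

bulk export vs SSO login: 23–6 for bulk export.
bulk export vs 2FA: 21–8 for bulk export.
bulk export vs the API redesign: 21–8 for bulk export.
bulk export vs offline sync: 16–13 for bulk export.
bulk export beats every other option head-to-head.

bulk export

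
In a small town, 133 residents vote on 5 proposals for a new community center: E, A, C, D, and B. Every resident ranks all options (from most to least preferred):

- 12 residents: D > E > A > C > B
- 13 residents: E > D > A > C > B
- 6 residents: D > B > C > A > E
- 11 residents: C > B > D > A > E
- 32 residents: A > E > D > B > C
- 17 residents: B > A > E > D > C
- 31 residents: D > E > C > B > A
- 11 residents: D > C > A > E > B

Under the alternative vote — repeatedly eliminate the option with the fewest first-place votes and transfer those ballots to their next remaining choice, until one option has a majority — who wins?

D

Round 1: E 13, A 32, C 11, D 60, B 17. Eliminate C.
Round 2: E 13, A 32, D 60, B 28. Eliminate E.
Round 3: A 32, D 73, B 28. D has a majority.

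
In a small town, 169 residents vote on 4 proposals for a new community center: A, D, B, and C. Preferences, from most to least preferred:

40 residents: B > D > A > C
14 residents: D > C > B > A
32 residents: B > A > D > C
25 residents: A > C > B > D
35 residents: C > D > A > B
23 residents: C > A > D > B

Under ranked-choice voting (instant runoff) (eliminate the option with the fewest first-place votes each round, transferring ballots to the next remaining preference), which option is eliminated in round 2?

Round 1: A 25, D 14, B 72, C 58. Eliminate D.
Round 2: A 25, B 72, C 72. Eliminate A.

A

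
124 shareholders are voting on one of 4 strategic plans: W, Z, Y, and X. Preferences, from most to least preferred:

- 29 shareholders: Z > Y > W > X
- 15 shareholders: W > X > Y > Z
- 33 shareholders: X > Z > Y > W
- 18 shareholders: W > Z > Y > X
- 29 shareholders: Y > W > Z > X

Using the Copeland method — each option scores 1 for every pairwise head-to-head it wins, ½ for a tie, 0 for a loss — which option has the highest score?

W: beats X; ties Z; loses to Y → score 1.5.
Z: beats Y and X; ties W → score 2.5.
Y: beats W and X; loses to Z → score 2.
X: loses to W, Z, and Y → score 0.
Z has the best pairwise record.

Z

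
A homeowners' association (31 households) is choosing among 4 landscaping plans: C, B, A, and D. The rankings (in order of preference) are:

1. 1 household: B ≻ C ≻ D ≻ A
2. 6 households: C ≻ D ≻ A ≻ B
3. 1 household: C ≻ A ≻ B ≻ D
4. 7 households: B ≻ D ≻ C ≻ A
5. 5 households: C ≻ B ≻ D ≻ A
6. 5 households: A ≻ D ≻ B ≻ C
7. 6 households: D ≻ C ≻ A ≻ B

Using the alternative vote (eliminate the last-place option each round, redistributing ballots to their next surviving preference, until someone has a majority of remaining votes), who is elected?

D

Round 1: C 12, B 8, A 5, D 6. Eliminate A.
Round 2: C 12, B 8, D 11. Eliminate B.
Round 3: C 13, D 18. D has a majority.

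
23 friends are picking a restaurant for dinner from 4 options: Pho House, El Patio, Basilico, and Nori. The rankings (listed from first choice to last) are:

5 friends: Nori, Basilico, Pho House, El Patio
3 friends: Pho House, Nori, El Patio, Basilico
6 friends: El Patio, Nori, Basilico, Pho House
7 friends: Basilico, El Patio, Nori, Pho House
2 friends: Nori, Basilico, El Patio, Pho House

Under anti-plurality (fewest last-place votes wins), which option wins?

Last-place votes: Pho House 15, El Patio 5, Basilico 3, Nori 0.
Nori is ranked last by the fewest voters, so Nori wins.

Nori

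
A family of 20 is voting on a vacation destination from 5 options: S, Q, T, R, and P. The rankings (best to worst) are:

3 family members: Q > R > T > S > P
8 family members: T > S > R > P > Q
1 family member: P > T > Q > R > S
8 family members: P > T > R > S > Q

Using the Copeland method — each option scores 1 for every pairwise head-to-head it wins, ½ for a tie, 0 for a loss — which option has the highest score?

S: beats Q and P; loses to T and R → score 2.
Q: loses to S, T, R, and P → score 0.
T: beats S, Q, R, and P → score 4.
R: beats S, Q, and P; loses to T → score 3.
P: beats Q; loses to S, T, and R → score 1.
T has the best pairwise record.

T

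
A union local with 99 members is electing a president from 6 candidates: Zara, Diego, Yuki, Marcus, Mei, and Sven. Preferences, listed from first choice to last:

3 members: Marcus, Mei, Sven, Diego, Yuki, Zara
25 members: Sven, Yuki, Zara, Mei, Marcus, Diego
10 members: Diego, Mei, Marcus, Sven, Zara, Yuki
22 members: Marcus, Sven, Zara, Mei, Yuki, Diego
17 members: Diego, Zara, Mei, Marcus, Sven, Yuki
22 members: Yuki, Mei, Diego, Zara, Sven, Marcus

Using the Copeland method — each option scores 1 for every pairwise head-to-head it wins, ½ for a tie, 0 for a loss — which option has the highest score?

Mei

Zara: beats Marcus and Mei; loses to Diego, Yuki, and Sven → score 2.
Diego: beats Zara; loses to Yuki, Marcus, Mei, and Sven → score 1.
Yuki: beats Zara and Diego; loses to Marcus, Mei, and Sven → score 2.
Marcus: beats Diego, Yuki, and Sven; loses to Zara and Mei → score 3.
Mei: beats Diego, Yuki, Marcus, and Sven; loses to Zara → score 4.
Sven: beats Zara, Diego, and Yuki; loses to Marcus and Mei → score 3.
Mei has the best pairwise record.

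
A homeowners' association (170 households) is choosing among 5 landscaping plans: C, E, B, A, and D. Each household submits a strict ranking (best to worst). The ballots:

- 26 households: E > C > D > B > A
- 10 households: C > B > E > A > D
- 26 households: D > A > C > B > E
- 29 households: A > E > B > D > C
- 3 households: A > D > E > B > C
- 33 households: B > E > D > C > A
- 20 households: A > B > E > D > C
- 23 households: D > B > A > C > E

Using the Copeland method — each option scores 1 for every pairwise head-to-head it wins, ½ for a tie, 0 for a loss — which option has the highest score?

B

C: loses to E, B, A, and D → score 0.
E: beats C and D; loses to B and A → score 2.
B: beats C, E, A, and D → score 4.
A: beats C and E; loses to B and D → score 2.
D: beats C and A; loses to E and B → score 2.
B has the best pairwise record.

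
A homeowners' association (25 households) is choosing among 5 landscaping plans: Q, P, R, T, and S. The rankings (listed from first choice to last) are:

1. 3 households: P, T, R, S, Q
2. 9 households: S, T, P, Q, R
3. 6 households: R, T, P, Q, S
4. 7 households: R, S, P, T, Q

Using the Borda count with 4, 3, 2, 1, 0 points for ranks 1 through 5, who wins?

T

Q: 3·0 + 9·1 + 6·1 + 7·0 = 15
P: 3·4 + 9·2 + 6·2 + 7·2 = 56
R: 3·2 + 9·0 + 6·4 + 7·4 = 58
T: 3·3 + 9·3 + 6·3 + 7·1 = 61
S: 3·1 + 9·4 + 6·0 + 7·3 = 60
T has the highest Borda score (61).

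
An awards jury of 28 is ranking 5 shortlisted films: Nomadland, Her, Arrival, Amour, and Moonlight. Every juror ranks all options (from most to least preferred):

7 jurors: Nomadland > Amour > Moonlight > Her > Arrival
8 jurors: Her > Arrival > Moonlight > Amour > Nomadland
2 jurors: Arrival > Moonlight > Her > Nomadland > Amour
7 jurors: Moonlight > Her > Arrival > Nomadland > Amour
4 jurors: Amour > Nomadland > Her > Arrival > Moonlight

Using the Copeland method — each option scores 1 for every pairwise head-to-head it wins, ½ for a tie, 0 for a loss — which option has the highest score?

Nomadland: beats Amour; loses to Her, Arrival, and Moonlight → score 1.
Her: beats Nomadland, Arrival, and Amour; loses to Moonlight → score 3.
Arrival: beats Nomadland and Amour; ties Moonlight; loses to Her → score 2.5.
Amour: loses to Nomadland, Her, Arrival, and Moonlight → score 0.
Moonlight: beats Nomadland, Her, and Amour; ties Arrival → score 3.5.
Moonlight has the best pairwise record.

Moonlight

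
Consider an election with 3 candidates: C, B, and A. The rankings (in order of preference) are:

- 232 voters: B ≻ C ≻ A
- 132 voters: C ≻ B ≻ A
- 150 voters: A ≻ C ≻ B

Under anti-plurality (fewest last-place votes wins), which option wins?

Last-place votes: C 0, B 150, A 364.
C is ranked last by the fewest voters, so C wins.

C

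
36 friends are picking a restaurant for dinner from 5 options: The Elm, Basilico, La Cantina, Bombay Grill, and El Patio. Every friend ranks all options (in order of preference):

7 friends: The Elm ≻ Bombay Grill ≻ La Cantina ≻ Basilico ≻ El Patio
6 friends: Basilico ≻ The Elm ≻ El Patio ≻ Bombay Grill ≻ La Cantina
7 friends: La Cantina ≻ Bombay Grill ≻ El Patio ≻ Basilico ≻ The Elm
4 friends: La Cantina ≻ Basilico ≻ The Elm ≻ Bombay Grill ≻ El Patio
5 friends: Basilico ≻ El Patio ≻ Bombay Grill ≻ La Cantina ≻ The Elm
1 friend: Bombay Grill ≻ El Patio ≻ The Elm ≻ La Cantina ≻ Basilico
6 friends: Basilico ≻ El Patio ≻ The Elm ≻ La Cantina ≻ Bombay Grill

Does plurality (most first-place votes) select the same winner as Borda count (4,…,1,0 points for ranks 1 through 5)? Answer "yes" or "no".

Plurality — first-place votes: The Elm 7, Basilico 17, La Cantina 11, Bombay Grill 1, El Patio 0. Winner: Basilico.
Borda — scores: The Elm 68, Basilico 94, La Cantina 70, Bombay Grill 66, El Patio 62. Winner: Basilico.
The two methods agree.

yes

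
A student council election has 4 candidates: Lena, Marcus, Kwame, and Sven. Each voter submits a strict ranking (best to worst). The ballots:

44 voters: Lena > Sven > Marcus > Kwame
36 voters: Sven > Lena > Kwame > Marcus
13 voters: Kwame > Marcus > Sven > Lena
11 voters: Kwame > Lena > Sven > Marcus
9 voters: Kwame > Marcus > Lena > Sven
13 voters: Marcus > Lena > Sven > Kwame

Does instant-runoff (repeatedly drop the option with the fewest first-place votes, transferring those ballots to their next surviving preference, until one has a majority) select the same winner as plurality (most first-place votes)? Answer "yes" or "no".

yes

Instant-runoff — R1 Lena 44, Marcus 13, Kwame 33, Sven 36 (Marcus out); R2 Lena 57, Kwame 33, Sven 36 (Kwame out); R3 Lena 77, Sven 49 (Lena winner). Winner: Lena.
Plurality — first-place votes: Lena 44, Marcus 13, Kwame 33, Sven 36. Winner: Lena.
The two methods agree.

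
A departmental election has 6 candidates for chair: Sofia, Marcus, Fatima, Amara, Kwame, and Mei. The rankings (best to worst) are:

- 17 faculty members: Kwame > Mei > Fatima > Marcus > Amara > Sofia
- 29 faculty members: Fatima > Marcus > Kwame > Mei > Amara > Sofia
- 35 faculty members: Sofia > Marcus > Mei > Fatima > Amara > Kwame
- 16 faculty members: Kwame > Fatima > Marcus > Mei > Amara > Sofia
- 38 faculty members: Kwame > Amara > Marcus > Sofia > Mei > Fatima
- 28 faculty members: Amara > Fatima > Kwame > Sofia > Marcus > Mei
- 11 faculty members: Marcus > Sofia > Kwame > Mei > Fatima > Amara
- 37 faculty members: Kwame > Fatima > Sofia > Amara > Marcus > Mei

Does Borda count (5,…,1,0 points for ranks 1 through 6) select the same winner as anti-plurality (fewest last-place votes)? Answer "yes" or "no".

no

Borda — scores: Sofia 462, Marcus 572, Fatima 601, Amara 463, Kwame 744, Mei 323. Winner: Kwame.
Anti-plurality — last-place votes: Sofia 62, Marcus 0, Fatima 38, Amara 11, Kwame 35, Mei 65. Winner: Marcus.
The two methods disagree.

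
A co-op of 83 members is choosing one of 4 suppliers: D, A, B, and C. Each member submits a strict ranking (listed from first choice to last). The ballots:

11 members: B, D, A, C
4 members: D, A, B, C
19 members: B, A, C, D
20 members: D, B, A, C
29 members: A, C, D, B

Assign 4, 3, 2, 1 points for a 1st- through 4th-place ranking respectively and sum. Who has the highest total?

A

D: 11·3 + 4·4 + 19·1 + 20·4 + 29·2 = 206
A: 11·2 + 4·3 + 19·3 + 20·2 + 29·4 = 247
B: 11·4 + 4·2 + 19·4 + 20·3 + 29·1 = 217
C: 11·1 + 4·1 + 19·2 + 20·1 + 29·3 = 160
A has the highest Borda score (247).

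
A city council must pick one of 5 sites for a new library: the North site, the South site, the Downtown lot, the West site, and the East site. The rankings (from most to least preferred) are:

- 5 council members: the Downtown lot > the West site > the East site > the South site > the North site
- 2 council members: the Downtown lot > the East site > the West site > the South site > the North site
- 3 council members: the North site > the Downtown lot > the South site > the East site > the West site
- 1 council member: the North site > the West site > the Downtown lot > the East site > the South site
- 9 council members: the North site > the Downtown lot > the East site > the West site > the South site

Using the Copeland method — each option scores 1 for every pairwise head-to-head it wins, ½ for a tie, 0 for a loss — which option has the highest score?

the North site: beats the South site, the Downtown lot, the West site, and the East site → score 4.
the South site: loses to the North site, the Downtown lot, the West site, and the East site → score 0.
the Downtown lot: beats the South site, the West site, and the East site; loses to the North site → score 3.
the West site: beats the South site; loses to the North site, the Downtown lot, and the East site → score 1.
the East site: beats the South site and the West site; loses to the North site and the Downtown lot → score 2.
the North site has the best pairwise record.

the North site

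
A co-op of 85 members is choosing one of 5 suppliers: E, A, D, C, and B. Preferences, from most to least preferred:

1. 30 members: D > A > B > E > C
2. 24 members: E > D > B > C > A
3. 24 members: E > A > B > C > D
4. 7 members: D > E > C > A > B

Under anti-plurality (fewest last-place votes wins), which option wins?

Last-place votes: E 0, A 24, D 24, C 30, B 7.
E is ranked last by the fewest voters, so E wins.

E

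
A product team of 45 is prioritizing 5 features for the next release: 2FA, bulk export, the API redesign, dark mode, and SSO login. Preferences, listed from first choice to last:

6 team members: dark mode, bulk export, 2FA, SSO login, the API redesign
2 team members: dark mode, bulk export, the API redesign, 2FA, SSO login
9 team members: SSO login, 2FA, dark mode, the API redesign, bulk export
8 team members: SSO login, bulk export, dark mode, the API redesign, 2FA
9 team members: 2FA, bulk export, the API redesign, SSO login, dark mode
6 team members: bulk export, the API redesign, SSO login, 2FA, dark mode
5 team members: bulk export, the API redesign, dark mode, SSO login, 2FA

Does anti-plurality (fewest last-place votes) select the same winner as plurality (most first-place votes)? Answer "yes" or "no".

Anti-plurality — last-place votes: 2FA 13, bulk export 9, the API redesign 6, dark mode 15, SSO login 2. Winner: SSO login.
Plurality — first-place votes: 2FA 9, bulk export 11, the API redesign 0, dark mode 8, SSO login 17. Winner: SSO login.
The two methods agree.

yes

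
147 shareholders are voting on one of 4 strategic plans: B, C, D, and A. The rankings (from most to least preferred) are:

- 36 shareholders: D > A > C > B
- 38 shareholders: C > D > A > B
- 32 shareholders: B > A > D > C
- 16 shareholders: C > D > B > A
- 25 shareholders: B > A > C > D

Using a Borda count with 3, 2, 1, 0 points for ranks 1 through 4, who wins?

D

B: 36·0 + 38·0 + 32·3 + 16·1 + 25·3 = 187
C: 36·1 + 38·3 + 32·0 + 16·3 + 25·1 = 223
D: 36·3 + 38·2 + 32·1 + 16·2 + 25·0 = 248
A: 36·2 + 38·1 + 32·2 + 16·0 + 25·2 = 224
D has the highest Borda score (248).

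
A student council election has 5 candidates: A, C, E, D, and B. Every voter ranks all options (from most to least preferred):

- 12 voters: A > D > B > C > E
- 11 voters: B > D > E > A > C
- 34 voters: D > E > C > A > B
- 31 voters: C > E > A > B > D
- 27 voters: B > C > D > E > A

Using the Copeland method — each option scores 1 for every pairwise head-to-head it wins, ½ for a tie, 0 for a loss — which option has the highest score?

A: beats B; loses to C, E, and D → score 1.
C: beats A, E, D, and B → score 4.
E: beats A and B; loses to C and D → score 2.
D: beats A and E; loses to C and B → score 2.
B: beats D; loses to A, C, and E → score 1.
C has the best pairwise record.

C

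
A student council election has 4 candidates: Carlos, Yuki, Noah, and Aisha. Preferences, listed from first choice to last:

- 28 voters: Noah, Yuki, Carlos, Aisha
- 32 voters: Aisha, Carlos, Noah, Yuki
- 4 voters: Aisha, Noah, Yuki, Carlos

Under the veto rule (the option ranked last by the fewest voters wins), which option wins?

Noah

Last-place votes: Carlos 4, Yuki 32, Noah 0, Aisha 28.
Noah is ranked last by the fewest voters, so Noah wins.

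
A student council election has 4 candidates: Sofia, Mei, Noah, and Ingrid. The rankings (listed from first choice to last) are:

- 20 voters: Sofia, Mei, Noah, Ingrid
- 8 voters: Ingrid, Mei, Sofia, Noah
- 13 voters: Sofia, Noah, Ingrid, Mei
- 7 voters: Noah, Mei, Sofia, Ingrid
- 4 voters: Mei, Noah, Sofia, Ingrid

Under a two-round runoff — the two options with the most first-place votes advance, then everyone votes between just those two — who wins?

Round 1 first-place votes: Sofia 33, Mei 4, Noah 7, Ingrid 8.
Sofia and Ingrid advance.
Runoff: Sofia is preferred to Ingrid by 44 voters; Ingrid by 8.
Sofia wins the runoff.

Sofia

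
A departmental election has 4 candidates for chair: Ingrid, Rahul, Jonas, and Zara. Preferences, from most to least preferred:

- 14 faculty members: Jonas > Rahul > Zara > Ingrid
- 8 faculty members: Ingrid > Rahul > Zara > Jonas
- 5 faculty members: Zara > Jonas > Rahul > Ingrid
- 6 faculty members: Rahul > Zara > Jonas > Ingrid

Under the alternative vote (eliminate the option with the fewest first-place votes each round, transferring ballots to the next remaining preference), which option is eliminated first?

Round 1: Ingrid 8, Rahul 6, Jonas 14, Zara 5. Eliminate Zara.

Zara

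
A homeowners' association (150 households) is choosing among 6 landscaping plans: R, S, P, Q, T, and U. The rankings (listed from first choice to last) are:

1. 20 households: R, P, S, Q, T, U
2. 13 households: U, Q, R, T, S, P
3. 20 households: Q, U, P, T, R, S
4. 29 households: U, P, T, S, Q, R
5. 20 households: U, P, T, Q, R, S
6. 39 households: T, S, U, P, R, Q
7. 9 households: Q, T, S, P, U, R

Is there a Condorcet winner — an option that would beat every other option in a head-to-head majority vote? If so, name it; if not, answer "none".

U

U vs R: 130–20 for U.
U vs S: 82–68 for U.
U vs P: 121–29 for U.
U vs Q: 101–49 for U.
U vs T: 82–68 for U.
U beats every other option head-to-head.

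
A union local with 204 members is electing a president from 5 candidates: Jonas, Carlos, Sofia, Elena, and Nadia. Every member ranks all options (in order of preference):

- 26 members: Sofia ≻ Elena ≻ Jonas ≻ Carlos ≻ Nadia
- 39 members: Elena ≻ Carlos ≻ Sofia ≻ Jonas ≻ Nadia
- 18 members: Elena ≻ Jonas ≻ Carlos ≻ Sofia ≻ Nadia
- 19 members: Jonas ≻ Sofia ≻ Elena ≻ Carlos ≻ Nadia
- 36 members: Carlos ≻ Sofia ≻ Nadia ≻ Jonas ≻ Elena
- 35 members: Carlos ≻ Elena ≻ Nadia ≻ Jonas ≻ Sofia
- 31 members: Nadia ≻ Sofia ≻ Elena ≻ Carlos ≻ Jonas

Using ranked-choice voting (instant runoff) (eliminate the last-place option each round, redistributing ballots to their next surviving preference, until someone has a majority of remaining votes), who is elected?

Carlos

Round 1: Jonas 19, Carlos 71, Sofia 26, Elena 57, Nadia 31. Eliminate Jonas.
Round 2: Carlos 71, Sofia 45, Elena 57, Nadia 31. Eliminate Nadia.
Round 3: Carlos 71, Sofia 76, Elena 57. Eliminate Elena.
Round 4: Carlos 128, Sofia 76. Carlos has a majority.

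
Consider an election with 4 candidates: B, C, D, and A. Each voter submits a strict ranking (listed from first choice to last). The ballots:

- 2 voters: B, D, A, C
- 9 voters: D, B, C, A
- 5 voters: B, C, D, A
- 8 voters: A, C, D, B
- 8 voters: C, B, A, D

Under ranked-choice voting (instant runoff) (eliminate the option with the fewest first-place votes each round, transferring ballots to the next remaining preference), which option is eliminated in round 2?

Round 1: B 7, C 8, D 9, A 8. Eliminate B.
Round 2: C 13, D 11, A 8. Eliminate A.

A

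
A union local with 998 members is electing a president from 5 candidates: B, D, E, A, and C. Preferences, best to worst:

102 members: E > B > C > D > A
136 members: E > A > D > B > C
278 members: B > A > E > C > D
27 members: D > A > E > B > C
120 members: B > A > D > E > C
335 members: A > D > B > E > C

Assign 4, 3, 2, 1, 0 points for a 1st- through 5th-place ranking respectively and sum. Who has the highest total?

A

B: 102·3 + 136·1 + 278·4 + 27·1 + 120·4 + 335·2 = 2731
D: 102·1 + 136·2 + 278·0 + 27·4 + 120·2 + 335·3 = 1727
E: 102·4 + 136·4 + 278·2 + 27·2 + 120·1 + 335·1 = 2017
A: 102·0 + 136·3 + 278·3 + 27·3 + 120·3 + 335·4 = 3023
C: 102·2 + 136·0 + 278·1 + 27·0 + 120·0 + 335·0 = 482
A has the highest Borda score (3023).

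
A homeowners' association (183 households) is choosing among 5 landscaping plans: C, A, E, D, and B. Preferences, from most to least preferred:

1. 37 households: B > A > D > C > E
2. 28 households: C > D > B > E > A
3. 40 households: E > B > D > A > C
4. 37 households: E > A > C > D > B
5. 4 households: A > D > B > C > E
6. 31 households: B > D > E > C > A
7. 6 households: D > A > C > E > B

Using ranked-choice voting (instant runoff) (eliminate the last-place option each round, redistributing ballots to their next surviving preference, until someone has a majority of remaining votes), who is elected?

Round 1: C 28, A 4, E 77, D 6, B 68. Eliminate A.
Round 2: C 28, E 77, D 10, B 68. Eliminate D.
Round 3: C 34, E 77, B 72. Eliminate C.
Round 4: E 83, B 100. B has a majority.

B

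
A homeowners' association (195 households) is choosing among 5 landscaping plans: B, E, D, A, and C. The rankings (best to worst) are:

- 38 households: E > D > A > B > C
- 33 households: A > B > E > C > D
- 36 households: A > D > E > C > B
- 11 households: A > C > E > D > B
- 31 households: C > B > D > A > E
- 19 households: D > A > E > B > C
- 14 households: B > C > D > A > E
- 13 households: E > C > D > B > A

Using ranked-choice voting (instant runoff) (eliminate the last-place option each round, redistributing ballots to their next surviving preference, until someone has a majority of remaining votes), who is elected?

Round 1: B 14, E 51, D 19, A 80, C 31. Eliminate B.
Round 2: E 51, D 19, A 80, C 45. Eliminate D.
Round 3: E 51, A 99, C 45. A has a majority.

A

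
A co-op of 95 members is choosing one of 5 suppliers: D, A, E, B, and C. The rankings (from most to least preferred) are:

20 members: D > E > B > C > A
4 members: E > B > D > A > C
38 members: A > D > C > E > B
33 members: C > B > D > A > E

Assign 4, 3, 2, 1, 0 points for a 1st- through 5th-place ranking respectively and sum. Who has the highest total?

D

D: 20·4 + 4·2 + 38·3 + 33·2 = 268
A: 20·0 + 4·1 + 38·4 + 33·1 = 189
E: 20·3 + 4·4 + 38·1 + 33·0 = 114
B: 20·2 + 4·3 + 38·0 + 33·3 = 151
C: 20·1 + 4·0 + 38·2 + 33·4 = 228
D has the highest Borda score (268).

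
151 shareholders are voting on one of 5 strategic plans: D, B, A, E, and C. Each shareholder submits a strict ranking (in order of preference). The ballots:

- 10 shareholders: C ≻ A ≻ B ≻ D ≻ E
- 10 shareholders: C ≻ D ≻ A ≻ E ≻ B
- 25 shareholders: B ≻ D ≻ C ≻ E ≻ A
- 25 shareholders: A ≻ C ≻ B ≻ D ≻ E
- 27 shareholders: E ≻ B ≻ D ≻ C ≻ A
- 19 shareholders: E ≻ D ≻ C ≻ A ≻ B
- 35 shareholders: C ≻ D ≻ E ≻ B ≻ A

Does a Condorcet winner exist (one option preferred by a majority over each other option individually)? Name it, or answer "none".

C

C vs D: 80–71 for C.
C vs B: 99–52 for C.
C vs A: 126–25 for C.
C vs E: 105–46 for C.
C beats every other option head-to-head.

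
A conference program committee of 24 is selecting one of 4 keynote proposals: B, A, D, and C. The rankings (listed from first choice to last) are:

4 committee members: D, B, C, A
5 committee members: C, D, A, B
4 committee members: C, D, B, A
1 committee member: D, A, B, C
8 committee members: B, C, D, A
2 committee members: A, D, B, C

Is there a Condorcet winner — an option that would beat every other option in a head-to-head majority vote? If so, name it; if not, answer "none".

Checking pairwise contests:
D beats B 16–8.
B beats A 16–8.
C beats D 17–7.
B beats C 15–9.
Every option loses at least one head-to-head, so there is no Condorcet winner.

none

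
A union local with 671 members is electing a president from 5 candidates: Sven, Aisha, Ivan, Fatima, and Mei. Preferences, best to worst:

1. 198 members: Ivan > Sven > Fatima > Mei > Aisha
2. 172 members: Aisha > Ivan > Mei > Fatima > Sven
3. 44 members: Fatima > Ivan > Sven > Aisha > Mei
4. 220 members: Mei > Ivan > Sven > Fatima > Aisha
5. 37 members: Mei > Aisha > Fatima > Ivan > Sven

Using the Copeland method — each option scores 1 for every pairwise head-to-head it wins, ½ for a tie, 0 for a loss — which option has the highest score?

Ivan

Sven: beats Aisha and Fatima; loses to Ivan and Mei → score 2.
Aisha: loses to Sven, Ivan, Fatima, and Mei → score 0.
Ivan: beats Sven, Aisha, Fatima, and Mei → score 4.
Fatima: beats Aisha; loses to Sven, Ivan, and Mei → score 1.
Mei: beats Sven, Aisha, and Fatima; loses to Ivan → score 3.
Ivan has the best pairwise record.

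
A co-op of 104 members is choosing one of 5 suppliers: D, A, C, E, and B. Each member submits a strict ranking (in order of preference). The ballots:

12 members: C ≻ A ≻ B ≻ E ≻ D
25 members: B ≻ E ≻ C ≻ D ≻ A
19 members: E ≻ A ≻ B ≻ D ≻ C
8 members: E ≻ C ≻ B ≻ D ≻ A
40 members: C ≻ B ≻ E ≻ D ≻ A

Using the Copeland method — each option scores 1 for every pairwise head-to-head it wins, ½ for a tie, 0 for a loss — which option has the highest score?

C

D: beats A; loses to C, E, and B → score 1.
A: loses to D, C, E, and B → score 0.
C: beats D, A, and B; ties E → score 3.5.
E: beats D and A; ties C; loses to B → score 2.5.
B: beats D, A, and E; loses to C → score 3.
C has the best pairwise record.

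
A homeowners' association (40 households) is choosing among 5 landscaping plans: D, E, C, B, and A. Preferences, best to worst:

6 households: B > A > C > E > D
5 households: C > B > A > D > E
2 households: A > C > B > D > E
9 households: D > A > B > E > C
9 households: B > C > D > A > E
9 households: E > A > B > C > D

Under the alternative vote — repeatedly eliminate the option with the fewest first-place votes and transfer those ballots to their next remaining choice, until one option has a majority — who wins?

B

Round 1: D 9, E 9, C 5, B 15, A 2. Eliminate A.
Round 2: D 9, E 9, C 7, B 15. Eliminate C.
Round 3: D 9, E 9, B 22. B has a majority.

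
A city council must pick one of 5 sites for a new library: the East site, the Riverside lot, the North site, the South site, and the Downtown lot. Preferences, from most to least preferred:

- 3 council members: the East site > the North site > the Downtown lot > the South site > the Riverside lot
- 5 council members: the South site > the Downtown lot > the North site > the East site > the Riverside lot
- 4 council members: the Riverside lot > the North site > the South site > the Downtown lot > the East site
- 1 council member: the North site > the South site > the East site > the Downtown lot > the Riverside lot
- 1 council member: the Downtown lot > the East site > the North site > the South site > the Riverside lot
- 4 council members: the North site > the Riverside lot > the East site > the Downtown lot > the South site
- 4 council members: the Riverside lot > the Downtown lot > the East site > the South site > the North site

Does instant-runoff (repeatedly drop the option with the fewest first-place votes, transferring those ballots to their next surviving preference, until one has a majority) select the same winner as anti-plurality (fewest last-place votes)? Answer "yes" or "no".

Instant-runoff — R1 the East site 3, the Riverside lot 8, the North site 5, the South site 5, the Downtown lot 1 (the Downtown lot out); R2 the East site 4, the Riverside lot 8, the North site 5, the South site 5 (the East site out); R3 the Riverside lot 8, the North site 9, the South site 5 (the South site out); R4 the Riverside lot 8, the North site 14 (the North site winner). Winner: the North site.
Anti-plurality — last-place votes: the East site 4, the Riverside lot 10, the North site 4, the South site 4, the Downtown lot 0. Winner: the Downtown lot.
The two methods disagree.

no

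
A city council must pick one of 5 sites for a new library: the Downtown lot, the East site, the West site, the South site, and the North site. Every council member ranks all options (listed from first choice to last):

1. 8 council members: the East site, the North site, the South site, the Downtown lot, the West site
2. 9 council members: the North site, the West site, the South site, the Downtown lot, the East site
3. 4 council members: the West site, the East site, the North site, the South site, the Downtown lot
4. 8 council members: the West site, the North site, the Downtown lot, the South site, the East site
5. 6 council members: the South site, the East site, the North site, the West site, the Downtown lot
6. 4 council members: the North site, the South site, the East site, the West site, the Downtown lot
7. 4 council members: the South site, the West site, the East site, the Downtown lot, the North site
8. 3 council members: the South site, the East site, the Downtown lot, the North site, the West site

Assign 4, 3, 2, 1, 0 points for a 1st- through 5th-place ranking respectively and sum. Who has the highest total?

the North site

the Downtown lot: 8·1 + 9·1 + 4·0 + 8·2 + 6·0 + 4·0 + 4·1 + 3·2 = 43
the East site: 8·4 + 9·0 + 4·3 + 8·0 + 6·3 + 4·2 + 4·2 + 3·3 = 87
the West site: 8·0 + 9·3 + 4·4 + 8·4 + 6·1 + 4·1 + 4·3 + 3·0 = 97
the South site: 8·2 + 9·2 + 4·1 + 8·1 + 6·4 + 4·3 + 4·4 + 3·4 = 110
the North site: 8·3 + 9·4 + 4·2 + 8·3 + 6·2 + 4·4 + 4·0 + 3·1 = 123
the North site has the highest Borda score (123).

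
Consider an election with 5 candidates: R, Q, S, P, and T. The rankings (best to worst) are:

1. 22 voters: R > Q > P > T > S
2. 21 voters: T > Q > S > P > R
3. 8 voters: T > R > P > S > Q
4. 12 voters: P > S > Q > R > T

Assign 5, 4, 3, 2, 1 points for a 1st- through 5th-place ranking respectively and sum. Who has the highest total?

R: 22·5 + 21·1 + 8·4 + 12·2 = 187
Q: 22·4 + 21·4 + 8·1 + 12·3 = 216
S: 22·1 + 21·3 + 8·2 + 12·4 = 149
P: 22·3 + 21·2 + 8·3 + 12·5 = 192
T: 22·2 + 21·5 + 8·5 + 12·1 = 201
Q has the highest Borda score (216).

Q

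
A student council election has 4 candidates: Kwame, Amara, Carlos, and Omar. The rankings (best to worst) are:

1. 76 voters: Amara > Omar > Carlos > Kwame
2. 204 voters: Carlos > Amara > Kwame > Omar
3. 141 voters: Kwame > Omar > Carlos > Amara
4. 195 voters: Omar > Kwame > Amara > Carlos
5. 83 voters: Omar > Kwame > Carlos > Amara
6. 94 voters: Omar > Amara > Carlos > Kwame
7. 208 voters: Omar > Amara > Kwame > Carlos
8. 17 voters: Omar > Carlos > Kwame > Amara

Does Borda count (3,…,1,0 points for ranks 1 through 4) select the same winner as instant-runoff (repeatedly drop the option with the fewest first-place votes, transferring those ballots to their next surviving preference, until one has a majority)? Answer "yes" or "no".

Borda — scores: Kwame 1408, Amara 1435, Carlos 1040, Omar 2225. Winner: Omar.
Instant-runoff — R1 Kwame 141, Amara 76, Carlos 204, Omar 597 (Omar winner). Winner: Omar.
The two methods agree.

yes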